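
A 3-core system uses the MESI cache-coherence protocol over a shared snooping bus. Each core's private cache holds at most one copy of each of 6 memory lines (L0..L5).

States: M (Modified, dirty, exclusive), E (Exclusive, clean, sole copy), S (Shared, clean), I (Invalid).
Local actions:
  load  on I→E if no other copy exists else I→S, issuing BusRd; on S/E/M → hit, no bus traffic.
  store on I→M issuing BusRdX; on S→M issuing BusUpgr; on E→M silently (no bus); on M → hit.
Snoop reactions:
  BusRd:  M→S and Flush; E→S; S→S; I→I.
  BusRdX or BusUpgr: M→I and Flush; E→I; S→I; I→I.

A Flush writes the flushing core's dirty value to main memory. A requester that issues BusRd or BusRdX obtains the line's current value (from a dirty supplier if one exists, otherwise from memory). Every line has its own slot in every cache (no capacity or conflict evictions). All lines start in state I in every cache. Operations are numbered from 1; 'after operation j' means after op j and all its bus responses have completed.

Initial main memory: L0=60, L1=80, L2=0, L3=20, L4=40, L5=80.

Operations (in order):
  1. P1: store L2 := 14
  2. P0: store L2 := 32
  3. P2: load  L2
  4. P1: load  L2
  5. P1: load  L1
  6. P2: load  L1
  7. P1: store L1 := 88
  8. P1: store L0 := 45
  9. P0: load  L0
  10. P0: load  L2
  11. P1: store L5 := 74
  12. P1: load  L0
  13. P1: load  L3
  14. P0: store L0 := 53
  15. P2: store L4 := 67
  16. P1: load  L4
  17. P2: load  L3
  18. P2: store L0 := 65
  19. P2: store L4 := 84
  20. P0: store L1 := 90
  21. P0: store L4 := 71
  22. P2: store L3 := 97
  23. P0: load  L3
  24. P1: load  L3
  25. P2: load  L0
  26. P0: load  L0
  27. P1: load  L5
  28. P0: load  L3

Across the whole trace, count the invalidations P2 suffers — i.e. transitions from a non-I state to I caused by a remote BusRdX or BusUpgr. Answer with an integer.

invalidations = 2

  op1 P1: store L2 := 14 → I/M/I on L2; bus BusRdX; mem=0
  op2 P0: store L2 := 32 → M/I/I on L2; bus BusRdX Flush; mem=14
  op3 P2: load  L2 → S/I/S on L2; bus BusRd Flush; mem=32
  op4 P1: load  L2 → S/S/S on L2; bus BusRd; mem=32
  op5 P1: load  L1 → I/E/I on L1; bus BusRd; mem=80
  op6 P2: load  L1 → I/S/S on L1; bus BusRd; mem=80
  op7 P1: store L1 := 88 → I/M/I on L1; bus BusUpgr; mem=80
  op8 P1: store L0 := 45 → I/M/I on L0; bus BusRdX; mem=60
  op9 P0: load  L0 → S/S/I on L0; bus BusRd Flush; mem=45
  op10 P0: load  L2 → S/S/S on L2; bus (none); mem=32
  op11 P1: store L5 := 74 → I/M/I on L5; bus BusRdX; mem=80
  op12 P1: load  L0 → S/S/I on L0; bus (none); mem=45
  op13 P1: load  L3 → I/E/I on L3; bus BusRd; mem=20
  op14 P0: store L0 := 53 → M/I/I on L0; bus BusUpgr; mem=45
  op15 P2: store L4 := 67 → I/I/M on L4; bus BusRdX; mem=40
  op16 P1: load  L4 → I/S/S on L4; bus BusRd Flush; mem=67
  op17 P2: load  L3 → I/S/S on L3; bus BusRd; mem=20
  op18 P2: store L0 := 65 → I/I/M on L0; bus BusRdX Flush; mem=53
  op19 P2: store L4 := 84 → I/I/M on L4; bus BusUpgr; mem=67
  op20 P0: store L1 := 90 → M/I/I on L1; bus BusRdX Flush; mem=88
  op21 P0: store L4 := 71 → M/I/I on L4; bus BusRdX Flush; mem=84
  op22 P2: store L3 := 97 → I/I/M on L3; bus BusUpgr; mem=20
  op23 P0: load  L3 → S/I/S on L3; bus BusRd Flush; mem=97
  op24 P1: load  L3 → S/S/S on L3; bus BusRd; mem=97
  op25 P2: load  L0 → I/I/M on L0; bus (none); mem=53
  op26 P0: load  L0 → S/I/S on L0; bus BusRd Flush; mem=65
  op27 P1: load  L5 → I/M/I on L5; bus (none); mem=80
  op28 P0: load  L3 → S/S/S on L3; bus (none); mem=97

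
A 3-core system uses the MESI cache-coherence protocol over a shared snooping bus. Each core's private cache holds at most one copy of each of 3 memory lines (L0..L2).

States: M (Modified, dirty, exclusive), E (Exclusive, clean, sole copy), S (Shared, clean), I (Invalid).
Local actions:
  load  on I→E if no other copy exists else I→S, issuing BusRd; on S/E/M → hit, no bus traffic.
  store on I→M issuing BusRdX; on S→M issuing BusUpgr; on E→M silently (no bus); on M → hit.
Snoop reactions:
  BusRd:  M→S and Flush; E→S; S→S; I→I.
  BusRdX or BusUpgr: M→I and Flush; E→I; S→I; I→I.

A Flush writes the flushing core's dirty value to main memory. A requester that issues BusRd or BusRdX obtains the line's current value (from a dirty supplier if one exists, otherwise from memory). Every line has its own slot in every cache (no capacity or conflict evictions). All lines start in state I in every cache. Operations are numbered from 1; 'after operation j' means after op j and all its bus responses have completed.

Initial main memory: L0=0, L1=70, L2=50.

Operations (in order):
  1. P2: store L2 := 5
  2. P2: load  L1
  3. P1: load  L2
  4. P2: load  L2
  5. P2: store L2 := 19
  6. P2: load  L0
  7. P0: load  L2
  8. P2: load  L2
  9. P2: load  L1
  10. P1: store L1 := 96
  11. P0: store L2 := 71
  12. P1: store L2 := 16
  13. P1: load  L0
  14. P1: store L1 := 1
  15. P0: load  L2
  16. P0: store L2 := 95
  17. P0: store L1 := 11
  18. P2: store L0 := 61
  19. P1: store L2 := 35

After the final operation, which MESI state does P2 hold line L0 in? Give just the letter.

state = M

  op1 P2: store L2 := 5 → I/I/M on L2; bus BusRdX; mem=50
  op2 P2: load  L1 → I/I/E on L1; bus BusRd; mem=70
  op3 P1: load  L2 → I/S/S on L2; bus BusRd Flush; mem=5
  op4 P2: load  L2 → I/S/S on L2; bus (none); mem=5
  op5 P2: store L2 := 19 → I/I/M on L2; bus BusUpgr; mem=5
  op6 P2: load  L0 → I/I/E on L0; bus BusRd; mem=0
  op7 P0: load  L2 → S/I/S on L2; bus BusRd Flush; mem=19
  op8 P2: load  L2 → S/I/S on L2; bus (none); mem=19
  op9 P2: load  L1 → I/I/E on L1; bus (none); mem=70
  op10 P1: store L1 := 96 → I/M/I on L1; bus BusRdX; mem=70
  op11 P0: store L2 := 71 → M/I/I on L2; bus BusUpgr; mem=19
  op12 P1: store L2 := 16 → I/M/I on L2; bus BusRdX Flush; mem=71
  op13 P1: load  L0 → I/S/S on L0; bus BusRd; mem=0
  op14 P1: store L1 := 1 → I/M/I on L1; bus (none); mem=70
  op15 P0: load  L2 → S/S/I on L2; bus BusRd Flush; mem=16
  op16 P0: store L2 := 95 → M/I/I on L2; bus BusUpgr; mem=16
  op17 P0: store L1 := 11 → M/I/I on L1; bus BusRdX Flush; mem=1
  op18 P2: store L0 := 61 → I/I/M on L0; bus BusUpgr; mem=0
  op19 P1: store L2 := 35 → I/M/I on L2; bus BusRdX Flush; mem=95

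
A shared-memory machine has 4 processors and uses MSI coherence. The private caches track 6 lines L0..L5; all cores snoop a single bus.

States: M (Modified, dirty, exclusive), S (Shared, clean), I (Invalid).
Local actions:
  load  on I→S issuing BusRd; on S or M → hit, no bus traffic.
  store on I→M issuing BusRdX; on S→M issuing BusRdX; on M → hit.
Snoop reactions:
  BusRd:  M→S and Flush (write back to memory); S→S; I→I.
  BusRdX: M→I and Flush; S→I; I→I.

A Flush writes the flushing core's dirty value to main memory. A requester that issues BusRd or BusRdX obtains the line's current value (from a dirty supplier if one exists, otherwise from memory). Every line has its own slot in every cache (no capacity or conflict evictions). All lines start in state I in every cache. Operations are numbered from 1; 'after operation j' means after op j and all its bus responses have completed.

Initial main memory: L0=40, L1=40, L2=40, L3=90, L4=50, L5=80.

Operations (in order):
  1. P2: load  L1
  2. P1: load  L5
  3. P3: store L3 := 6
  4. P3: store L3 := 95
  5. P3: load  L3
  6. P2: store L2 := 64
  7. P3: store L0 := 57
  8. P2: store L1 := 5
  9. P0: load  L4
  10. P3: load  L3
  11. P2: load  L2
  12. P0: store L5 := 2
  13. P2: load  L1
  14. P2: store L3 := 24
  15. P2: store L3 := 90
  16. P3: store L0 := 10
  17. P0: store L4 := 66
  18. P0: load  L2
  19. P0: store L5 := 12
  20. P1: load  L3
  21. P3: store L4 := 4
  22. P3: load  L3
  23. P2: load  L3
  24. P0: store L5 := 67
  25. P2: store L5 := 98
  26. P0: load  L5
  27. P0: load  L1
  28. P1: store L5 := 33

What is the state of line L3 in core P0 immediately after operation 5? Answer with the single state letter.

state = I

step 1: P2: load  L1  ⟶  IISI  (L1)  txn=BusRd  M[L1]=40
step 2: P1: load  L5  ⟶  ISII  (L5)  txn=BusRd  M[L5]=80
step 3: P3: store L3 := 6  ⟶  IIIM  (L3)  txn=BusRdX  M[L3]=90
step 4: P3: store L3 := 95  ⟶  IIIM  (L3)  txn=∅  M[L3]=90
step 5: P3: load  L3  ⟶  IIIM  (L3)  txn=∅  M[L3]=90
step 6: P2: store L2 := 64  ⟶  IIMI  (L2)  txn=BusRdX  M[L2]=40
step 7: P3: store L0 := 57  ⟶  IIIM  (L0)  txn=BusRdX  M[L0]=40
step 8: P2: store L1 := 5  ⟶  IIMI  (L1)  txn=BusRdX  M[L1]=40
step 9: P0: load  L4  ⟶  SIII  (L4)  txn=BusRd  M[L4]=50
step 10: P3: load  L3  ⟶  IIIM  (L3)  txn=∅  M[L3]=90
step 11: P2: load  L2  ⟶  IIMI  (L2)  txn=∅  M[L2]=40
step 12: P0: store L5 := 2  ⟶  MIII  (L5)  txn=BusRdX  M[L5]=80
step 13: P2: load  L1  ⟶  IIMI  (L1)  txn=∅  M[L1]=40
step 14: P2: store L3 := 24  ⟶  IIMI  (L3)  txn=BusRdX+Flush  M[L3]=95
step 15: P2: store L3 := 90  ⟶  IIMI  (L3)  txn=∅  M[L3]=95
step 16: P3: store L0 := 10  ⟶  IIIM  (L0)  txn=∅  M[L0]=40
step 17: P0: store L4 := 66  ⟶  MIII  (L4)  txn=BusRdX  M[L4]=50
step 18: P0: load  L2  ⟶  SISI  (L2)  txn=BusRd+Flush  M[L2]=64
step 19: P0: store L5 := 12  ⟶  MIII  (L5)  txn=∅  M[L5]=80
step 20: P1: load  L3  ⟶  ISSI  (L3)  txn=BusRd+Flush  M[L3]=90
step 21: P3: store L4 := 4  ⟶  IIIM  (L4)  txn=BusRdX+Flush  M[L4]=66
step 22: P3: load  L3  ⟶  ISSS  (L3)  txn=BusRd  M[L3]=90
step 23: P2: load  L3  ⟶  ISSS  (L3)  txn=∅  M[L3]=90
step 24: P0: store L5 := 67  ⟶  MIII  (L5)  txn=∅  M[L5]=80
step 25: P2: store L5 := 98  ⟶  IIMI  (L5)  txn=BusRdX+Flush  M[L5]=67
step 26: P0: load  L5  ⟶  SISI  (L5)  txn=BusRd+Flush  M[L5]=98
step 27: P0: load  L1  ⟶  SISI  (L1)  txn=BusRd+Flush  M[L1]=5
step 28: P1: store L5 := 33  ⟶  IMII  (L5)  txn=BusRdX  M[L5]=98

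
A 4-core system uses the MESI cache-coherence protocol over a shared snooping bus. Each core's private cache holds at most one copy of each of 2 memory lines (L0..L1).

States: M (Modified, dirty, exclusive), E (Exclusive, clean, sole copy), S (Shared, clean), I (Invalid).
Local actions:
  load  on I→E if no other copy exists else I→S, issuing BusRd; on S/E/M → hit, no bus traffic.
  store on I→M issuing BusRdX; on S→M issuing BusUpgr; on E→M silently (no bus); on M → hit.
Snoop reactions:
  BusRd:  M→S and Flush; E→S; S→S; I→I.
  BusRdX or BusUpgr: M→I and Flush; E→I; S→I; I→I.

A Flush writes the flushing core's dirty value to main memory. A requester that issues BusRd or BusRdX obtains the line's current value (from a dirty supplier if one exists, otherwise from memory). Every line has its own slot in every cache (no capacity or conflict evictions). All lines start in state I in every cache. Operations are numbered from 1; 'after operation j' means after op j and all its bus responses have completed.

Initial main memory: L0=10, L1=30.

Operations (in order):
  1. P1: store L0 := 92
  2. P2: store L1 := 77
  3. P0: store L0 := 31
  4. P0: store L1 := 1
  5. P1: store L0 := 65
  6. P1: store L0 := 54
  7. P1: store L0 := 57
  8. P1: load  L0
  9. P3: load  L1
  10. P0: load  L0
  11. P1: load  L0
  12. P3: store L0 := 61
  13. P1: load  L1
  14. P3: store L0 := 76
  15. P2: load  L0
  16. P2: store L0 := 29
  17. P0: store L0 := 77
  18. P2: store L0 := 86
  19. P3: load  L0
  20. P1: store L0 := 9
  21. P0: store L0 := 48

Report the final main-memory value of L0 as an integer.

[1] P1: store L0 := 92 | P0:I, P1:M(92), P2:I, P3:I | bus: BusRdX
[2] P2: store L1 := 77 | P0:I, P1:I, P2:M(77), P3:I | bus: BusRdX
[3] P0: store L0 := 31 | P0:M(31), P1:I, P2:I, P3:I | bus: BusRdX,Flush
[4] P0: store L1 := 1 | P0:M(1), P1:I, P2:I, P3:I | bus: BusRdX,Flush
[5] P1: store L0 := 65 | P0:I, P1:M(65), P2:I, P3:I | bus: BusRdX,Flush
[6] P1: store L0 := 54 | P0:I, P1:M(54), P2:I, P3:I | bus: none
[7] P1: store L0 := 57 | P0:I, P1:M(57), P2:I, P3:I | bus: none
[8] P1: load  L0 | P0:I, P1:M(57), P2:I, P3:I | bus: none
[9] P3: load  L1 | P0:S(1), P1:I, P2:I, P3:S(1) | bus: BusRd,Flush
[10] P0: load  L0 | P0:S(57), P1:S(57), P2:I, P3:I | bus: BusRd,Flush
[11] P1: load  L0 | P0:S(57), P1:S(57), P2:I, P3:I | bus: none
[12] P3: store L0 := 61 | P0:I, P1:I, P2:I, P3:M(61) | bus: BusRdX
[13] P1: load  L1 | P0:S(1), P1:S(1), P2:I, P3:S(1) | bus: BusRd
[14] P3: store L0 := 76 | P0:I, P1:I, P2:I, P3:M(76) | bus: none
[15] P2: load  L0 | P0:I, P1:I, P2:S(76), P3:S(76) | bus: BusRd,Flush
[16] P2: store L0 := 29 | P0:I, P1:I, P2:M(29), P3:I | bus: BusUpgr
[17] P0: store L0 := 77 | P0:M(77), P1:I, P2:I, P3:I | bus: BusRdX,Flush
[18] P2: store L0 := 86 | P0:I, P1:I, P2:M(86), P3:I | bus: BusRdX,Flush
[19] P3: load  L0 | P0:I, P1:I, P2:S(86), P3:S(86) | bus: BusRd,Flush
[20] P1: store L0 := 9 | P0:I, P1:M(9), P2:I, P3:I | bus: BusRdX
[21] P0: store L0 := 48 | P0:M(48), P1:I, P2:I, P3:I | bus: BusRdX,Flush

memory[L0] = 9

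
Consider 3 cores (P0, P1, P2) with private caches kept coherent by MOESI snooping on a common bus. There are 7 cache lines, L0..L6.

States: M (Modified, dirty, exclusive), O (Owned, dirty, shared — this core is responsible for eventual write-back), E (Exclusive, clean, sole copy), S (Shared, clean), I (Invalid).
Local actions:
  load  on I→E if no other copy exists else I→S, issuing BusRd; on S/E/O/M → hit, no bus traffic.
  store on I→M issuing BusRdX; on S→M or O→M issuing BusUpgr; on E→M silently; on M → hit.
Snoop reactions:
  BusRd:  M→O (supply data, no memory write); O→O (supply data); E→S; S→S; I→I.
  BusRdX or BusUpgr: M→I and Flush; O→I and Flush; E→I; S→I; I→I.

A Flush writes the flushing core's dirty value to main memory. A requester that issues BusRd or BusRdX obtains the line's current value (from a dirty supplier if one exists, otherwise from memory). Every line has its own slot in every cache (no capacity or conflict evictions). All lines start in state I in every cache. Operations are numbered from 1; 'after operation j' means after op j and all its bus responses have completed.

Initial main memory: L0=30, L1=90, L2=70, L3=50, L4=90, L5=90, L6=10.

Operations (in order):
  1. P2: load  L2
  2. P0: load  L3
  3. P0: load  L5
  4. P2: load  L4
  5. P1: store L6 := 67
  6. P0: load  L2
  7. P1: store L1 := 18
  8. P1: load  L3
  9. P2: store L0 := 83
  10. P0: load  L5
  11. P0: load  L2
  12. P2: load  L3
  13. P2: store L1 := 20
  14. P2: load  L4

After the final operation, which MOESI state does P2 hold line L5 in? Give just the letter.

  op1 P2: load  L2 → I/I/E on L2; bus BusRd; mem=70
  op2 P0: load  L3 → E/I/I on L3; bus BusRd; mem=50
  op3 P0: load  L5 → E/I/I on L5; bus BusRd; mem=90
  op4 P2: load  L4 → I/I/E on L4; bus BusRd; mem=90
  op5 P1: store L6 := 67 → I/M/I on L6; bus BusRdX; mem=10
  op6 P0: load  L2 → S/I/S on L2; bus BusRd; mem=70
  op7 P1: store L1 := 18 → I/M/I on L1; bus BusRdX; mem=90
  op8 P1: load  L3 → S/S/I on L3; bus BusRd; mem=50
  op9 P2: store L0 := 83 → I/I/M on L0; bus BusRdX; mem=30
  op10 P0: load  L5 → E/I/I on L5; bus (none); mem=90
  op11 P0: load  L2 → S/I/S on L2; bus (none); mem=70
  op12 P2: load  L3 → S/S/S on L3; bus BusRd; mem=50
  op13 P2: store L1 := 20 → I/I/M on L1; bus BusRdX Flush; mem=18
  op14 P2: load  L4 → I/I/E on L4; bus (none); mem=90

state = I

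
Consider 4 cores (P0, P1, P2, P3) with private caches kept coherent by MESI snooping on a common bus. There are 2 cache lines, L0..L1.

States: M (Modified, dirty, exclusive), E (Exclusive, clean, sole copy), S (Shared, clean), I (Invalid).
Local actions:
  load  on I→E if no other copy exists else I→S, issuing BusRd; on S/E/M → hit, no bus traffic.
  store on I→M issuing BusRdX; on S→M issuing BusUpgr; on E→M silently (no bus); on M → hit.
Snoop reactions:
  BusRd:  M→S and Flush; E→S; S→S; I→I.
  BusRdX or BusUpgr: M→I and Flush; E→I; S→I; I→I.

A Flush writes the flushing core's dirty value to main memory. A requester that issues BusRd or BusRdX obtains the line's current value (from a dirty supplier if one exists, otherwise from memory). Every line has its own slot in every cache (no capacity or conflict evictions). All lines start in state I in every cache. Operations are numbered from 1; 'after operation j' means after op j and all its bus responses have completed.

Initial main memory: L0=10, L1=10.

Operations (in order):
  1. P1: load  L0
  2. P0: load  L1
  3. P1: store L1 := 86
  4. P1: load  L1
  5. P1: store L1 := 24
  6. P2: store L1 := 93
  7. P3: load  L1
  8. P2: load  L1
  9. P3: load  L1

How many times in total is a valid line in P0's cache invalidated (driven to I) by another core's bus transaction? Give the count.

invalidations = 1

  op1 P1: load  L0 → I/E/I/I on L0; bus BusRd; mem=10
  op2 P0: load  L1 → E/I/I/I on L1; bus BusRd; mem=10
  op3 P1: store L1 := 86 → I/M/I/I on L1; bus BusRdX; mem=10
  op4 P1: load  L1 → I/M/I/I on L1; bus (none); mem=10
  op5 P1: store L1 := 24 → I/M/I/I on L1; bus (none); mem=10
  op6 P2: store L1 := 93 → I/I/M/I on L1; bus BusRdX Flush; mem=24
  op7 P3: load  L1 → I/I/S/S on L1; bus BusRd Flush; mem=93
  op8 P2: load  L1 → I/I/S/S on L1; bus (none); mem=93
  op9 P3: load  L1 → I/I/S/S on L1; bus (none); mem=93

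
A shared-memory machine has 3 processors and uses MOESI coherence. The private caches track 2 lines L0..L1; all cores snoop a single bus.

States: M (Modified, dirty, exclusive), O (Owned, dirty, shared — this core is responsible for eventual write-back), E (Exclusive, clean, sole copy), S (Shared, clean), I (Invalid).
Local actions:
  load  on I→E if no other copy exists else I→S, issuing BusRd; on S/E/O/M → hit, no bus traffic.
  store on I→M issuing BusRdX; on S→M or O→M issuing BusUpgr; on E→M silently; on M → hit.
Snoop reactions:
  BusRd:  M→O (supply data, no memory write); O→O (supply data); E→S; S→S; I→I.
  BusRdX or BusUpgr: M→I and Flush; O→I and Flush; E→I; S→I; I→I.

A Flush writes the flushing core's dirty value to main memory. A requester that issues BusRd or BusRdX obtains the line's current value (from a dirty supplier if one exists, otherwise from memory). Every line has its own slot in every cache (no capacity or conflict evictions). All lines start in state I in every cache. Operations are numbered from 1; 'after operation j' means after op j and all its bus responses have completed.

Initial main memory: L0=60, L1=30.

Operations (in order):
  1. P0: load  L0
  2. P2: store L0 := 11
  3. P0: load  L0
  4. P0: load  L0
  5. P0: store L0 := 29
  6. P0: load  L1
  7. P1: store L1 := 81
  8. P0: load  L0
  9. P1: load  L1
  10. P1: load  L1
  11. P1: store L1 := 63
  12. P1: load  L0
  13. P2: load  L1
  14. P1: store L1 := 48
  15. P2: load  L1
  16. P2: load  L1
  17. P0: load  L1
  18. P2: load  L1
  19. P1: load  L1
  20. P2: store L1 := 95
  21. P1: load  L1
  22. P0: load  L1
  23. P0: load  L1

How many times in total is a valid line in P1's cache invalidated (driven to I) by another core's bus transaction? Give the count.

invalidations = 1

[1] P0: load  L0 | P0:E(60), P1:I, P2:I | bus: BusRd
[2] P2: store L0 := 11 | P0:I, P1:I, P2:M(11) | bus: BusRdX
[3] P0: load  L0 | P0:S(11), P1:I, P2:O(11) | bus: BusRd
[4] P0: load  L0 | P0:S(11), P1:I, P2:O(11) | bus: none
[5] P0: store L0 := 29 | P0:M(29), P1:I, P2:I | bus: BusUpgr,Flush
[6] P0: load  L1 | P0:E(30), P1:I, P2:I | bus: BusRd
[7] P1: store L1 := 81 | P0:I, P1:M(81), P2:I | bus: BusRdX
[8] P0: load  L0 | P0:M(29), P1:I, P2:I | bus: none
[9] P1: load  L1 | P0:I, P1:M(81), P2:I | bus: none
[10] P1: load  L1 | P0:I, P1:M(81), P2:I | bus: none
[11] P1: store L1 := 63 | P0:I, P1:M(63), P2:I | bus: none
[12] P1: load  L0 | P0:O(29), P1:S(29), P2:I | bus: BusRd
[13] P2: load  L1 | P0:I, P1:O(63), P2:S(63) | bus: BusRd
[14] P1: store L1 := 48 | P0:I, P1:M(48), P2:I | bus: BusUpgr
[15] P2: load  L1 | P0:I, P1:O(48), P2:S(48) | bus: BusRd
[16] P2: load  L1 | P0:I, P1:O(48), P2:S(48) | bus: none
[17] P0: load  L1 | P0:S(48), P1:O(48), P2:S(48) | bus: BusRd
[18] P2: load  L1 | P0:S(48), P1:O(48), P2:S(48) | bus: none
[19] P1: load  L1 | P0:S(48), P1:O(48), P2:S(48) | bus: none
[20] P2: store L1 := 95 | P0:I, P1:I, P2:M(95) | bus: BusUpgr,Flush
[21] P1: load  L1 | P0:I, P1:S(95), P2:O(95) | bus: BusRd
[22] P0: load  L1 | P0:S(95), P1:S(95), P2:O(95) | bus: BusRd
[23] P0: load  L1 | P0:S(95), P1:S(95), P2:O(95) | bus: none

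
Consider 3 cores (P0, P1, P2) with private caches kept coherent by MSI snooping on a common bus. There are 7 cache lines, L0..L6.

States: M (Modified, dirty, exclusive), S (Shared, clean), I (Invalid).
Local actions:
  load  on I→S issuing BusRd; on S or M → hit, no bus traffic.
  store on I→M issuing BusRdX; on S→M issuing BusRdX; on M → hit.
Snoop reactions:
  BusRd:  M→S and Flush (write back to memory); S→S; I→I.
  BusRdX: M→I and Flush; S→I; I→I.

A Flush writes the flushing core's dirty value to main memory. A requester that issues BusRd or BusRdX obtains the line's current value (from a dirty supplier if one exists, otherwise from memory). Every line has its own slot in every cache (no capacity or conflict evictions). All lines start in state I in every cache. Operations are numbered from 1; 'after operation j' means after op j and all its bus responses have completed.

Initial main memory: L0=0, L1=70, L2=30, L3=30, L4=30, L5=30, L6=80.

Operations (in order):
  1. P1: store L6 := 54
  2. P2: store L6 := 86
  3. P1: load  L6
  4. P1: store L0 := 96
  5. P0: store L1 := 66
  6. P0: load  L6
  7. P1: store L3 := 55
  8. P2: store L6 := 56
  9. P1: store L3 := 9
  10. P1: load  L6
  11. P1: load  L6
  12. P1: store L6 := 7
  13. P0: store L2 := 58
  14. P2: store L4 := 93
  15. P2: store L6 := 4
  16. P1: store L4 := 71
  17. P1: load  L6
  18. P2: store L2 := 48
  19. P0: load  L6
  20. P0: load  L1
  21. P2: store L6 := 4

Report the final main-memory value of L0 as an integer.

1. P1: store L6 := 54  bus=[BusRdX]  L6: P0=I P1=M P2=I  mem[L6]=80
2. P2: store L6 := 86  bus=[BusRdX,Flush]  L6: P0=I P1=I P2=M  mem[L6]=54
3. P1: load  L6  bus=[BusRd,Flush]  L6: P0=I P1=S P2=S  mem[L6]=86
4. P1: store L0 := 96  bus=[BusRdX]  L0: P0=I P1=M P2=I  mem[L0]=0
5. P0: store L1 := 66  bus=[BusRdX]  L1: P0=M P1=I P2=I  mem[L1]=70
6. P0: load  L6  bus=[BusRd]  L6: P0=S P1=S P2=S  mem[L6]=86
7. P1: store L3 := 55  bus=[BusRdX]  L3: P0=I P1=M P2=I  mem[L3]=30
8. P2: store L6 := 56  bus=[BusRdX]  L6: P0=I P1=I P2=M  mem[L6]=86
9. P1: store L3 := 9  bus=[-]  L3: P0=I P1=M P2=I  mem[L3]=30
10. P1: load  L6  bus=[BusRd,Flush]  L6: P0=I P1=S P2=S  mem[L6]=56
11. P1: load  L6  bus=[-]  L6: P0=I P1=S P2=S  mem[L6]=56
12. P1: store L6 := 7  bus=[BusRdX]  L6: P0=I P1=M P2=I  mem[L6]=56
13. P0: store L2 := 58  bus=[BusRdX]  L2: P0=M P1=I P2=I  mem[L2]=30
14. P2: store L4 := 93  bus=[BusRdX]  L4: P0=I P1=I P2=M  mem[L4]=30
15. P2: store L6 := 4  bus=[BusRdX,Flush]  L6: P0=I P1=I P2=M  mem[L6]=7
16. P1: store L4 := 71  bus=[BusRdX,Flush]  L4: P0=I P1=M P2=I  mem[L4]=93
17. P1: load  L6  bus=[BusRd,Flush]  L6: P0=I P1=S P2=S  mem[L6]=4
18. P2: store L2 := 48  bus=[BusRdX,Flush]  L2: P0=I P1=I P2=M  mem[L2]=58
19. P0: load  L6  bus=[BusRd]  L6: P0=S P1=S P2=S  mem[L6]=4
20. P0: load  L1  bus=[-]  L1: P0=M P1=I P2=I  mem[L1]=70
21. P2: store L6 := 4  bus=[BusRdX]  L6: P0=I P1=I P2=M  mem[L6]=4

memory[L0] = 0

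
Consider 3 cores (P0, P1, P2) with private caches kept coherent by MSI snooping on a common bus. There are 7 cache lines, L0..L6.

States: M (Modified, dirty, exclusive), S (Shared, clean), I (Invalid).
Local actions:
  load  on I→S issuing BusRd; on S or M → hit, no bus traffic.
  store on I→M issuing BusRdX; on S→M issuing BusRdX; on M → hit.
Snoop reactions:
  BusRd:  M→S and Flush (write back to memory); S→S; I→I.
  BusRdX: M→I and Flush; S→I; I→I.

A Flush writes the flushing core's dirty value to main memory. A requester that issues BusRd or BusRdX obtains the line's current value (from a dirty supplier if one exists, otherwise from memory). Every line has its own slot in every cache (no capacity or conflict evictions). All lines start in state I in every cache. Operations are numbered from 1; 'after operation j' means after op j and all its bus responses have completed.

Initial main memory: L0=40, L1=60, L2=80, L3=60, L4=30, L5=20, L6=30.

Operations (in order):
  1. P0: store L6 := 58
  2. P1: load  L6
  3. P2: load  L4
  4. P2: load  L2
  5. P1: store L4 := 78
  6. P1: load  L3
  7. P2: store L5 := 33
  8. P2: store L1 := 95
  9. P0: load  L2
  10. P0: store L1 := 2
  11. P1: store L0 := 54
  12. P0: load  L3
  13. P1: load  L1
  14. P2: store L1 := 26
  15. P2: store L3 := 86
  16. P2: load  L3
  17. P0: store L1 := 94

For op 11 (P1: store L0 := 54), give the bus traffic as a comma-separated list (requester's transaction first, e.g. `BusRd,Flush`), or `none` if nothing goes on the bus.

bus = BusRdX

step 1: P0: store L6 := 58  ⟶  MII  (L6)  txn=BusRdX  M[L6]=30
step 2: P1: load  L6  ⟶  SSI  (L6)  txn=BusRd+Flush  M[L6]=58
step 3: P2: load  L4  ⟶  IIS  (L4)  txn=BusRd  M[L4]=30
step 4: P2: load  L2  ⟶  IIS  (L2)  txn=BusRd  M[L2]=80
step 5: P1: store L4 := 78  ⟶  IMI  (L4)  txn=BusRdX  M[L4]=30
step 6: P1: load  L3  ⟶  ISI  (L3)  txn=BusRd  M[L3]=60
step 7: P2: store L5 := 33  ⟶  IIM  (L5)  txn=BusRdX  M[L5]=20
step 8: P2: store L1 := 95  ⟶  IIM  (L1)  txn=BusRdX  M[L1]=60
step 9: P0: load  L2  ⟶  SIS  (L2)  txn=BusRd  M[L2]=80
step 10: P0: store L1 := 2  ⟶  MII  (L1)  txn=BusRdX+Flush  M[L1]=95
step 11: P1: store L0 := 54  ⟶  IMI  (L0)  txn=BusRdX  M[L0]=40
step 12: P0: load  L3  ⟶  SSI  (L3)  txn=BusRd  M[L3]=60
step 13: P1: load  L1  ⟶  SSI  (L1)  txn=BusRd+Flush  M[L1]=2
step 14: P2: store L1 := 26  ⟶  IIM  (L1)  txn=BusRdX  M[L1]=2
step 15: P2: store L3 := 86  ⟶  IIM  (L3)  txn=BusRdX  M[L3]=60
step 16: P2: load  L3  ⟶  IIM  (L3)  txn=∅  M[L3]=60
step 17: P0: store L1 := 94  ⟶  MII  (L1)  txn=BusRdX+Flush  M[L1]=26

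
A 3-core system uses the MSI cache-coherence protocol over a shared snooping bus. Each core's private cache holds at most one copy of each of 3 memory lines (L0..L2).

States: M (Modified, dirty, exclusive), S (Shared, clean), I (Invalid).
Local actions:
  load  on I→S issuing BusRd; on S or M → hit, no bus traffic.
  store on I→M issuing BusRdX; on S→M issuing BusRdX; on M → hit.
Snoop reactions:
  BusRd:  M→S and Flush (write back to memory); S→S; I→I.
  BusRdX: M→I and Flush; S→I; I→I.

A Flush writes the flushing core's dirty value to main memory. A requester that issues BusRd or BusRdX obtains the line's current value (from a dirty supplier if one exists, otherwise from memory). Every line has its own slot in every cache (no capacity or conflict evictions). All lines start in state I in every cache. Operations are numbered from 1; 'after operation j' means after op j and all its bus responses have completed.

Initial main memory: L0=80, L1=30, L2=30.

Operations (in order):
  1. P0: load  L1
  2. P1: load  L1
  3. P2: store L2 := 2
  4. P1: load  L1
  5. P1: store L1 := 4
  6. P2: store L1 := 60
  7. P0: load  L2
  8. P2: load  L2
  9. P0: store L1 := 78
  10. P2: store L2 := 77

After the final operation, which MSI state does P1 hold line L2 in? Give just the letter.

state = I

1. P0: load  L1  bus=[BusRd]  L1: P0=S P1=I P2=I  mem[L1]=30
2. P1: load  L1  bus=[BusRd]  L1: P0=S P1=S P2=I  mem[L1]=30
3. P2: store L2 := 2  bus=[BusRdX]  L2: P0=I P1=I P2=M  mem[L2]=30
4. P1: load  L1  bus=[-]  L1: P0=S P1=S P2=I  mem[L1]=30
5. P1: store L1 := 4  bus=[BusRdX]  L1: P0=I P1=M P2=I  mem[L1]=30
6. P2: store L1 := 60  bus=[BusRdX,Flush]  L1: P0=I P1=I P2=M  mem[L1]=4
7. P0: load  L2  bus=[BusRd,Flush]  L2: P0=S P1=I P2=S  mem[L2]=2
8. P2: load  L2  bus=[-]  L2: P0=S P1=I P2=S  mem[L2]=2
9. P0: store L1 := 78  bus=[BusRdX,Flush]  L1: P0=M P1=I P2=I  mem[L1]=60
10. P2: store L2 := 77  bus=[BusRdX]  L2: P0=I P1=I P2=M  mem[L2]=2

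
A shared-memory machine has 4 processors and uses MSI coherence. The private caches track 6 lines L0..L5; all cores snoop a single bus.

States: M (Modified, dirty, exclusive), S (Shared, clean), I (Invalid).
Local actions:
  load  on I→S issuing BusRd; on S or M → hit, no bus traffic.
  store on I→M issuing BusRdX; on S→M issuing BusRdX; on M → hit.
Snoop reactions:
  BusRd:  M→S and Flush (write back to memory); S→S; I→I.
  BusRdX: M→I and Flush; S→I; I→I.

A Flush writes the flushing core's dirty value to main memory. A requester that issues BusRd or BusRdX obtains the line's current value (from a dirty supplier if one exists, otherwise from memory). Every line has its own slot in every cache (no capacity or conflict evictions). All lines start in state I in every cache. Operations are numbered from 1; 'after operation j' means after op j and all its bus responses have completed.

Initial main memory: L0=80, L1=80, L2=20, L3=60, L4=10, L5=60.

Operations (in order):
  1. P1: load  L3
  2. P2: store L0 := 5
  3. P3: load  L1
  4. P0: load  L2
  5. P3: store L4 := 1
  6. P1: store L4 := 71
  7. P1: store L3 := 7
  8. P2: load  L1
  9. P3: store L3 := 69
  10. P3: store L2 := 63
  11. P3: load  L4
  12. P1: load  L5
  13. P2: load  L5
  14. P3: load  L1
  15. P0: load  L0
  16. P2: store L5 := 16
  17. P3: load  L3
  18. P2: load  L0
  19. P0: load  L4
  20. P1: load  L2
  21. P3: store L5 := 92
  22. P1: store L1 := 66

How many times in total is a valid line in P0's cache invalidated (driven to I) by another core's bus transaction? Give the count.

invalidations = 1

step 1: P1: load  L3  ⟶  ISII  (L3)  txn=BusRd  M[L3]=60
step 2: P2: store L0 := 5  ⟶  IIMI  (L0)  txn=BusRdX  M[L0]=80
step 3: P3: load  L1  ⟶  IIIS  (L1)  txn=BusRd  M[L1]=80
step 4: P0: load  L2  ⟶  SIII  (L2)  txn=BusRd  M[L2]=20
step 5: P3: store L4 := 1  ⟶  IIIM  (L4)  txn=BusRdX  M[L4]=10
step 6: P1: store L4 := 71  ⟶  IMII  (L4)  txn=BusRdX+Flush  M[L4]=1
step 7: P1: store L3 := 7  ⟶  IMII  (L3)  txn=BusRdX  M[L3]=60
step 8: P2: load  L1  ⟶  IISS  (L1)  txn=BusRd  M[L1]=80
step 9: P3: store L3 := 69  ⟶  IIIM  (L3)  txn=BusRdX+Flush  M[L3]=7
step 10: P3: store L2 := 63  ⟶  IIIM  (L2)  txn=BusRdX  M[L2]=20
step 11: P3: load  L4  ⟶  ISIS  (L4)  txn=BusRd+Flush  M[L4]=71
step 12: P1: load  L5  ⟶  ISII  (L5)  txn=BusRd  M[L5]=60
step 13: P2: load  L5  ⟶  ISSI  (L5)  txn=BusRd  M[L5]=60
step 14: P3: load  L1  ⟶  IISS  (L1)  txn=∅  M[L1]=80
step 15: P0: load  L0  ⟶  SISI  (L0)  txn=BusRd+Flush  M[L0]=5
step 16: P2: store L5 := 16  ⟶  IIMI  (L5)  txn=BusRdX  M[L5]=60
step 17: P3: load  L3  ⟶  IIIM  (L3)  txn=∅  M[L3]=7
step 18: P2: load  L0  ⟶  SISI  (L0)  txn=∅  M[L0]=5
step 19: P0: load  L4  ⟶  SSIS  (L4)  txn=BusRd  M[L4]=71
step 20: P1: load  L2  ⟶  ISIS  (L2)  txn=BusRd+Flush  M[L2]=63
step 21: P3: store L5 := 92  ⟶  IIIM  (L5)  txn=BusRdX+Flush  M[L5]=16
step 22: P1: store L1 := 66  ⟶  IMII  (L1)  txn=BusRdX  M[L1]=80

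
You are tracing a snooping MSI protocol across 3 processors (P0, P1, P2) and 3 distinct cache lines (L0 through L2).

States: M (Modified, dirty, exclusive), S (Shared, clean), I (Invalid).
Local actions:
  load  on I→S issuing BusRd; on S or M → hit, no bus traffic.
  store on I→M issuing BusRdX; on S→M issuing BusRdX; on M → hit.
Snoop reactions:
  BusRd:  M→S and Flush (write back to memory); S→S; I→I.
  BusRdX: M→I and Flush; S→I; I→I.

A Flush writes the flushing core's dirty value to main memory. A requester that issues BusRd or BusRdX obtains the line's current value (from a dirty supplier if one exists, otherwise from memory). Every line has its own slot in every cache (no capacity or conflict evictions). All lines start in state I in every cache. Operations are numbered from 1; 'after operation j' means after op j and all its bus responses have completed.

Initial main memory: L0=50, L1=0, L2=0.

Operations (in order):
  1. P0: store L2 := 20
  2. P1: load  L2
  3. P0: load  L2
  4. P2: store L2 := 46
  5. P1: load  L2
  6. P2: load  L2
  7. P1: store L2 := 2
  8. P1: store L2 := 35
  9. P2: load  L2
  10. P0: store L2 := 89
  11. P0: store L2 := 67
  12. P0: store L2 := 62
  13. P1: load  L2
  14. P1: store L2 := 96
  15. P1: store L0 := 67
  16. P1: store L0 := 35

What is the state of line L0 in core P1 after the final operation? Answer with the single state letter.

state = M

step 1: P0: store L2 := 20  ⟶  MII  (L2)  txn=BusRdX  M[L2]=0
step 2: P1: load  L2  ⟶  SSI  (L2)  txn=BusRd+Flush  M[L2]=20
step 3: P0: load  L2  ⟶  SSI  (L2)  txn=∅  M[L2]=20
step 4: P2: store L2 := 46  ⟶  IIM  (L2)  txn=BusRdX  M[L2]=20
step 5: P1: load  L2  ⟶  ISS  (L2)  txn=BusRd+Flush  M[L2]=46
step 6: P2: load  L2  ⟶  ISS  (L2)  txn=∅  M[L2]=46
step 7: P1: store L2 := 2  ⟶  IMI  (L2)  txn=BusRdX  M[L2]=46
step 8: P1: store L2 := 35  ⟶  IMI  (L2)  txn=∅  M[L2]=46
step 9: P2: load  L2  ⟶  ISS  (L2)  txn=BusRd+Flush  M[L2]=35
step 10: P0: store L2 := 89  ⟶  MII  (L2)  txn=BusRdX  M[L2]=35
step 11: P0: store L2 := 67  ⟶  MII  (L2)  txn=∅  M[L2]=35
step 12: P0: store L2 := 62  ⟶  MII  (L2)  txn=∅  M[L2]=35
step 13: P1: load  L2  ⟶  SSI  (L2)  txn=BusRd+Flush  M[L2]=62
step 14: P1: store L2 := 96  ⟶  IMI  (L2)  txn=BusRdX  M[L2]=62
step 15: P1: store L0 := 67  ⟶  IMI  (L0)  txn=BusRdX  M[L0]=50
step 16: P1: store L0 := 35  ⟶  IMI  (L0)  txn=∅  M[L0]=50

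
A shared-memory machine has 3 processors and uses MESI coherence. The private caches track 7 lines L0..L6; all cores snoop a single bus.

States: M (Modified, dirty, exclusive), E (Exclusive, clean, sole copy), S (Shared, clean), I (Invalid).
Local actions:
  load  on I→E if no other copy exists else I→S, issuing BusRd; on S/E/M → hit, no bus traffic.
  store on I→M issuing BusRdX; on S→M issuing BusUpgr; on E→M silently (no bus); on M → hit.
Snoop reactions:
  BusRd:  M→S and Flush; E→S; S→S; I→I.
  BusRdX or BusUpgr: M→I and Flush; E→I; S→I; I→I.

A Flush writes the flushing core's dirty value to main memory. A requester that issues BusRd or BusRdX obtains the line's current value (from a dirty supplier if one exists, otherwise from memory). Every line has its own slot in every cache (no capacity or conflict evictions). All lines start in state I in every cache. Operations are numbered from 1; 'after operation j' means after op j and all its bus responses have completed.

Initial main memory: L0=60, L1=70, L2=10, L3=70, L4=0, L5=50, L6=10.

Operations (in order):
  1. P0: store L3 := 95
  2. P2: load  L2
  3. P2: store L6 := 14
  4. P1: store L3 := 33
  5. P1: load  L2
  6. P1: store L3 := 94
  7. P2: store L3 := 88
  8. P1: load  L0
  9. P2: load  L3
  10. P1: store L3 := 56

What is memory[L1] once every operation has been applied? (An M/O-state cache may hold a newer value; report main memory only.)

step 1: P0: store L3 := 95  ⟶  MII  (L3)  txn=BusRdX  M[L3]=70
step 2: P2: load  L2  ⟶  IIE  (L2)  txn=BusRd  M[L2]=10
step 3: P2: store L6 := 14  ⟶  IIM  (L6)  txn=BusRdX  M[L6]=10
step 4: P1: store L3 := 33  ⟶  IMI  (L3)  txn=BusRdX+Flush  M[L3]=95
step 5: P1: load  L2  ⟶  ISS  (L2)  txn=BusRd  M[L2]=10
step 6: P1: store L3 := 94  ⟶  IMI  (L3)  txn=∅  M[L3]=95
step 7: P2: store L3 := 88  ⟶  IIM  (L3)  txn=BusRdX+Flush  M[L3]=94
step 8: P1: load  L0  ⟶  IEI  (L0)  txn=BusRd  M[L0]=60
step 9: P2: load  L3  ⟶  IIM  (L3)  txn=∅  M[L3]=94
step 10: P1: store L3 := 56  ⟶  IMI  (L3)  txn=BusRdX+Flush  M[L3]=88

memory[L1] = 70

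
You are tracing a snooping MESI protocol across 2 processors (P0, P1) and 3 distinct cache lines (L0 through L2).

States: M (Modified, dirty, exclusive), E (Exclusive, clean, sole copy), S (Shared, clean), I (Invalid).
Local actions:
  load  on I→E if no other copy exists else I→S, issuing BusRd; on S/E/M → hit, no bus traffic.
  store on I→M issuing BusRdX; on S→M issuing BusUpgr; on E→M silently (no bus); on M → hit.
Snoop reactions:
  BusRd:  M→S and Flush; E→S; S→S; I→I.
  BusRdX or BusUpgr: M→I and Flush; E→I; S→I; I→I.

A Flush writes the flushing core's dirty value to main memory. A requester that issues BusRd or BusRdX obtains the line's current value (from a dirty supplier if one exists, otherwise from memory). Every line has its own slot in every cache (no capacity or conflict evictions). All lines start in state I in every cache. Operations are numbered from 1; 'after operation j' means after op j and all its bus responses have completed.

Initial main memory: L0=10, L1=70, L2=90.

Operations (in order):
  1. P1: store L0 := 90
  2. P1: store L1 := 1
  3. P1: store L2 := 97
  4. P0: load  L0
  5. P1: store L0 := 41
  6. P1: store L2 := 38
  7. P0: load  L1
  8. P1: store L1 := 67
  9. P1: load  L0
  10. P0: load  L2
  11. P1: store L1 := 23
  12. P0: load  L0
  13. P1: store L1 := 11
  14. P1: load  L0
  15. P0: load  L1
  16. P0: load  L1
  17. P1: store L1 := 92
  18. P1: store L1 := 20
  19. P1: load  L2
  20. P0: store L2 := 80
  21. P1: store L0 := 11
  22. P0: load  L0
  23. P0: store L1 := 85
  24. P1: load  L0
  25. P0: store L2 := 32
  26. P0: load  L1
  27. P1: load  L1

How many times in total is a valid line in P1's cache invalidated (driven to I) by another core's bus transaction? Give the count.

  op1 P1: store L0 := 90 → I/M on L0; bus BusRdX; mem=10
  op2 P1: store L1 := 1 → I/M on L1; bus BusRdX; mem=70
  op3 P1: store L2 := 97 → I/M on L2; bus BusRdX; mem=90
  op4 P0: load  L0 → S/S on L0; bus BusRd Flush; mem=90
  op5 P1: store L0 := 41 → I/M on L0; bus BusUpgr; mem=90
  op6 P1: store L2 := 38 → I/M on L2; bus (none); mem=90
  op7 P0: load  L1 → S/S on L1; bus BusRd Flush; mem=1
  op8 P1: store L1 := 67 → I/M on L1; bus BusUpgr; mem=1
  op9 P1: load  L0 → I/M on L0; bus (none); mem=90
  op10 P0: load  L2 → S/S on L2; bus BusRd Flush; mem=38
  op11 P1: store L1 := 23 → I/M on L1; bus (none); mem=1
  op12 P0: load  L0 → S/S on L0; bus BusRd Flush; mem=41
  op13 P1: store L1 := 11 → I/M on L1; bus (none); mem=1
  op14 P1: load  L0 → S/S on L0; bus (none); mem=41
  op15 P0: load  L1 → S/S on L1; bus BusRd Flush; mem=11
  op16 P0: load  L1 → S/S on L1; bus (none); mem=11
  op17 P1: store L1 := 92 → I/M on L1; bus BusUpgr; mem=11
  op18 P1: store L1 := 20 → I/M on L1; bus (none); mem=11
  op19 P1: load  L2 → S/S on L2; bus (none); mem=38
  op20 P0: store L2 := 80 → M/I on L2; bus BusUpgr; mem=38
  op21 P1: store L0 := 11 → I/M on L0; bus BusUpgr; mem=41
  op22 P0: load  L0 → S/S on L0; bus BusRd Flush; mem=11
  op23 P0: store L1 := 85 → M/I on L1; bus BusRdX Flush; mem=20
  op24 P1: load  L0 → S/S on L0; bus (none); mem=11
  op25 P0: store L2 := 32 → M/I on L2; bus (none); mem=38
  op26 P0: load  L1 → M/I on L1; bus (none); mem=20
  op27 P1: load  L1 → S/S on L1; bus BusRd Flush; mem=85

invalidations = 2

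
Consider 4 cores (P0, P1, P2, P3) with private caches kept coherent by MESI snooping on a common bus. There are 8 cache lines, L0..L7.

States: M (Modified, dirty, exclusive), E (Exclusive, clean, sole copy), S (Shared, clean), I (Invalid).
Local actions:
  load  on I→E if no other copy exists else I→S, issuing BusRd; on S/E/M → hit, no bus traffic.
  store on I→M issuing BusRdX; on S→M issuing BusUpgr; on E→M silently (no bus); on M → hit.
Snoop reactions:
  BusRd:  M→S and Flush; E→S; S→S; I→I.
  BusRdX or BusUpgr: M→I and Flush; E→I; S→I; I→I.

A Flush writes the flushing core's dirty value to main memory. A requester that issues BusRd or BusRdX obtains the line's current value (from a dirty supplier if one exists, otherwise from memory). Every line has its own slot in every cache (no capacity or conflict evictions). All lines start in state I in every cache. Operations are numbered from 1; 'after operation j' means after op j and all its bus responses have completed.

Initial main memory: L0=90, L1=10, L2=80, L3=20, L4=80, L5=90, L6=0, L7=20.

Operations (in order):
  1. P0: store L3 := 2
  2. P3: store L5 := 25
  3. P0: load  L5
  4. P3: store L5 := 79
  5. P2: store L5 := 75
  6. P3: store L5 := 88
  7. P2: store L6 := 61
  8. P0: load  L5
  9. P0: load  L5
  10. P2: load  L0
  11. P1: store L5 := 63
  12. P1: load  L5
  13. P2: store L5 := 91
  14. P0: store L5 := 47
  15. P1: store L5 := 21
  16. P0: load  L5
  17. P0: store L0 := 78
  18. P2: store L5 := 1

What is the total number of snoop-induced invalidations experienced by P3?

1. P0: store L3 := 2  bus=[BusRdX]  L3: P0=M P1=I P2=I P3=I  mem[L3]=20
2. P3: store L5 := 25  bus=[BusRdX]  L5: P0=I P1=I P2=I P3=M  mem[L5]=90
3. P0: load  L5  bus=[BusRd,Flush]  L5: P0=S P1=I P2=I P3=S  mem[L5]=25
4. P3: store L5 := 79  bus=[BusUpgr]  L5: P0=I P1=I P2=I P3=M  mem[L5]=25
5. P2: store L5 := 75  bus=[BusRdX,Flush]  L5: P0=I P1=I P2=M P3=I  mem[L5]=79
6. P3: store L5 := 88  bus=[BusRdX,Flush]  L5: P0=I P1=I P2=I P3=M  mem[L5]=75
7. P2: store L6 := 61  bus=[BusRdX]  L6: P0=I P1=I P2=M P3=I  mem[L6]=0
8. P0: load  L5  bus=[BusRd,Flush]  L5: P0=S P1=I P2=I P3=S  mem[L5]=88
9. P0: load  L5  bus=[-]  L5: P0=S P1=I P2=I P3=S  mem[L5]=88
10. P2: load  L0  bus=[BusRd]  L0: P0=I P1=I P2=E P3=I  mem[L0]=90
11. P1: store L5 := 63  bus=[BusRdX]  L5: P0=I P1=M P2=I P3=I  mem[L5]=88
12. P1: load  L5  bus=[-]  L5: P0=I P1=M P2=I P3=I  mem[L5]=88
13. P2: store L5 := 91  bus=[BusRdX,Flush]  L5: P0=I P1=I P2=M P3=I  mem[L5]=63
14. P0: store L5 := 47  bus=[BusRdX,Flush]  L5: P0=M P1=I P2=I P3=I  mem[L5]=91
15. P1: store L5 := 21  bus=[BusRdX,Flush]  L5: P0=I P1=M P2=I P3=I  mem[L5]=47
16. P0: load  L5  bus=[BusRd,Flush]  L5: P0=S P1=S P2=I P3=I  mem[L5]=21
17. P0: store L0 := 78  bus=[BusRdX]  L0: P0=M P1=I P2=I P3=I  mem[L0]=90
18. P2: store L5 := 1  bus=[BusRdX]  L5: P0=I P1=I P2=M P3=I  mem[L5]=21

invalidations = 2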